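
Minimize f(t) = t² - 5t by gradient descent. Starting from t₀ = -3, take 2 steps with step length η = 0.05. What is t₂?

f′(t) = 2t - 5
t₁ = -3 − 0.05·(-11) = -2.45
t₂ = -2.45 − 0.05·(-9.9) = -1.955

-1.955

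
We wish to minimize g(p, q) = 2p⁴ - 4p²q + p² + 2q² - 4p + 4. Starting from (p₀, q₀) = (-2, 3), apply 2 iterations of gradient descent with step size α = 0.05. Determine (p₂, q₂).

(-1.3392, 2.688)

∇g = (8p³ - 8pq + 2p - 4, -4p² + 4q)
Step 1: at (-2, 3), ∇g = (-24, -4) → (-2, 3) − 0.05·(-24, -4) = (-0.8, 3.2)
Step 2: at (-0.8, 3.2), ∇g = (10.784, 10.24) → (-0.8, 3.2) − 0.05·(10.784, 10.24) = (-1.3392, 2.688)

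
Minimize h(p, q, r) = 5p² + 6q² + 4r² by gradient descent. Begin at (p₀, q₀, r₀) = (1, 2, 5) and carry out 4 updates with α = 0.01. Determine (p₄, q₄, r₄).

∇h = (10p, 12q, 8r)
(p₁, q₁, r₁) = (1, 2, 5) − 0.01·(10, 24, 40) = (0.9, 1.76, 4.6)
(p₂, q₂, r₂) = (0.9, 1.76, 4.6) − 0.01·(9, 21.12, 36.8) = (0.81, 1.5488, 4.232)
(p₃, q₃, r₃) = (0.81, 1.5488, 4.232) − 0.01·(8.1, 18.5856, 33.856) = (0.729, 1.362944, 3.89344)
(p₄, q₄, r₄) = (0.729, 1.362944, 3.89344) − 0.01·(7.29, 16.355328, 31.14752) = (0.6561, 1.19939072, 3.5819648)

(0.6561, 1.19939072, 3.5819648)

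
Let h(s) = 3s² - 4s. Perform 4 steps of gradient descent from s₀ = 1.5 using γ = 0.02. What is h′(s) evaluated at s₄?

h′(s) = 6s - 4
s₁ = 1.5 − 0.02·5 = 1.4
s₂ = 1.4 − 0.02·4.4 = 1.312
s₃ = 1.312 − 0.02·3.872 = 1.23456
s₄ = 1.23456 − 0.02·3.40736 = 1.1664128
h′(s) at (1.1664128) = 2.9984768

2.9984768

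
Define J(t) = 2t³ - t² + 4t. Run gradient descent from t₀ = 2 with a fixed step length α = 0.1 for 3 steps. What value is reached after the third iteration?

J′(t) = 6t² - 2t + 4
t₁ = 2 − 0.1·24 = -0.4
t₂ = -0.4 − 0.1·5.76 = -0.976
t₃ = -0.976 − 0.1·11.667456 = -2.1427456

-2.1427456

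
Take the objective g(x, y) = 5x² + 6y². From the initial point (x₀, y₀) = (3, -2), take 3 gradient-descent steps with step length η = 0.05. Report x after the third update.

∇g = (10x, 12y)
Step 1: at (3, -2), ∇g = (30, -24) → (3, -2) − 0.05·(30, -24) = (1.5, -0.8)
Step 2: at (1.5, -0.8), ∇g = (15, -9.6) → (1.5, -0.8) − 0.05·(15, -9.6) = (0.75, -0.32)
Step 3: at (0.75, -0.32), ∇g = (7.5, -3.84) → (0.75, -0.32) − 0.05·(7.5, -3.84) = (0.375, -0.128)
x = 0.375

0.375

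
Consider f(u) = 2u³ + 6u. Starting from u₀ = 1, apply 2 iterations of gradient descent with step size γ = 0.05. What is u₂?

f′(u) = 6u² + 6
u₁ = 1 − 0.05·12 = 0.4
u₂ = 0.4 − 0.05·6.96 = 0.052

0.052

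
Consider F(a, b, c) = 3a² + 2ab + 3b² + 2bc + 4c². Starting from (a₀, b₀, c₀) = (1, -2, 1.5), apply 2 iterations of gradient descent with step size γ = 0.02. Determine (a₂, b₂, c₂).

∇F = (6a + 2b, 2a + 6b + 2c, 2b + 8c)
Step 1: at (1, -2, 1.5), ∇F = (2, -7, 8) → (1, -2, 1.5) − 0.02·(2, -7, 8) = (0.96, -1.86, 1.34)
Step 2: at (0.96, -1.86, 1.34), ∇F = (2.04, -6.56, 7) → (0.96, -1.86, 1.34) − 0.02·(2.04, -6.56, 7) = (0.9192, -1.7288, 1.2)

(0.9192, -1.7288, 1.2)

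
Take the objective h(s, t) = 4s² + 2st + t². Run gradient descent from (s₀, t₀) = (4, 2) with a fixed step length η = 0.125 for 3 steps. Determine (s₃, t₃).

(-0.125, 0.40625)

∇h = (8s + 2t, 2s + 2t)
(s₁, t₁) = (4, 2) − 0.125·(36, 12) = (-0.5, 0.5)
(s₂, t₂) = (-0.5, 0.5) − 0.125·(-3, 0) = (-0.125, 0.5)
(s₃, t₃) = (-0.125, 0.5) − 0.125·(0, 0.75) = (-0.125, 0.40625)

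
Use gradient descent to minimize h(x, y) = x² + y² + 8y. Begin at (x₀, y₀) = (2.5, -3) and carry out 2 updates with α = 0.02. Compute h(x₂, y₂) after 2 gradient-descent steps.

∇h = (2x, 2y + 8)
(x₁, y₁) = (2.5, -3) − 0.02·(5, 2) = (2.4, -3.04)
(x₂, y₂) = (2.4, -3.04) − 0.02·(4.8, 1.92) = (2.304, -3.0784)
h(2.304, -3.0784) = -9.84223744

-9.84223744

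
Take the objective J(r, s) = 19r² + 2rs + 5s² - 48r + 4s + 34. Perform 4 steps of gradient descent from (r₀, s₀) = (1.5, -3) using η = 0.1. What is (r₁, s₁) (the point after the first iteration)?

(1.2, -0.7)

∇J = (38r + 2s - 48, 2r + 10s + 4)
(r₁, s₁) = (1.5, -3) − 0.1·(3, -23) = (1.2, -0.7)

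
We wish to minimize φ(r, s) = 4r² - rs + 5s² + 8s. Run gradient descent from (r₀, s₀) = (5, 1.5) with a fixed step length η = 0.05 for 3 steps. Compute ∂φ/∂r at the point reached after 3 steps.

9.300875

∇φ = (8r - s, -r + 10s + 8)
Step 1: at (5, 1.5), ∇φ = (38.5, 18) → (5, 1.5) − 0.05·(38.5, 18) = (3.075, 0.6)
Step 2: at (3.075, 0.6), ∇φ = (24, 10.925) → (3.075, 0.6) − 0.05·(24, 10.925) = (1.875, 0.05375)
Step 3: at (1.875, 0.05375), ∇φ = (14.94625, 6.6625) → (1.875, 0.05375) − 0.05·(14.94625, 6.6625) = (1.1276875, -0.279375)
∂φ/∂r at (1.1276875, -0.279375) = 9.300875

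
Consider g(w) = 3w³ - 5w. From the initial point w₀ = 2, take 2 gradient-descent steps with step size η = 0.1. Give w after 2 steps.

-1.689

g′(w) = 9w² - 5
w₁ = 2 − 0.1·31 = -1.1
w₂ = -1.1 − 0.1·5.89 = -1.689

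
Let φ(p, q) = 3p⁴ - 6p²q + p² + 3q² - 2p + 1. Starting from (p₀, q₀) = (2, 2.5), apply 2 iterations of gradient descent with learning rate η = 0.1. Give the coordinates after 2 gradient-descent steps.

(-1.5856, 3.304)

∇φ = (12p³ - 12pq + 2p - 2, -6p² + 6q)
Step 1: at (2, 2.5), ∇φ = (38, -9) → (2, 2.5) − 0.1·(38, -9) = (-1.8, 3.4)
Step 2: at (-1.8, 3.4), ∇φ = (-2.144, 0.96) → (-1.8, 3.4) − 0.1·(-2.144, 0.96) = (-1.5856, 3.304)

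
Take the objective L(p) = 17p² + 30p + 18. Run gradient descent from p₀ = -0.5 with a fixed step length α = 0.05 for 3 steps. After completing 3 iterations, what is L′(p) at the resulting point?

L′(p) = 34p + 30
Step 1: L′(-0.5) = 13; p₁ = -0.5 − 0.05·13 = -1.15
Step 2: L′(-1.15) = -9.1; p₂ = -1.15 − 0.05·(-9.1) = -0.695
Step 3: L′(-0.695) = 6.37; p₃ = -0.695 − 0.05·6.37 = -1.0135
L′(p) at (-1.0135) = -4.459

-4.459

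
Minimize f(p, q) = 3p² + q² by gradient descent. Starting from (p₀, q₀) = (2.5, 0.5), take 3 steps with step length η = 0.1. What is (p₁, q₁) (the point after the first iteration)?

∇f = (6p, 2q)
Step 1: at (2.5, 0.5), ∇f = (15, 1) → (2.5, 0.5) − 0.1·(15, 1) = (1, 0.4)

(1, 0.4)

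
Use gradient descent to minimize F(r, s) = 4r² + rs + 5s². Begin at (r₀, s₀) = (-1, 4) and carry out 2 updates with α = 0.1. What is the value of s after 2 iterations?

∇F = (8r + s, r + 10s)
(r₁, s₁) = (-1, 4) − 0.1·(-4, 39) = (-0.6, 0.1)
(r₂, s₂) = (-0.6, 0.1) − 0.1·(-4.7, 0.4) = (-0.13, 0.06)
s = 0.06

0.06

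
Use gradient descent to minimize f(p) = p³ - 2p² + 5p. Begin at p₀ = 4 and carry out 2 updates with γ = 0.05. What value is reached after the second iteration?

f′(p) = 3p² - 4p + 5
Step 1: f′(4) = 37; p₁ = 4 − 0.05·37 = 2.15
Step 2: f′(2.15) = 10.2675; p₂ = 2.15 − 0.05·10.2675 = 1.636625

1.636625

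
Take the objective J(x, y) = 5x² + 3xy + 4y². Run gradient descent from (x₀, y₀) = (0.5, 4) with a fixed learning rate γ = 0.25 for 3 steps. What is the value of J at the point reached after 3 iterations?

∇J = (10x + 3y, 3x + 8y)
(x₁, y₁) = (0.5, 4) − 0.25·(17, 33.5) = (-3.75, -4.375)
(x₂, y₂) = (-3.75, -4.375) − 0.25·(-50.625, -46.25) = (8.90625, 7.1875)
(x₃, y₃) = (8.90625, 7.1875) − 0.25·(110.625, 84.21875) = (-18.75, -13.8671875)
J(-18.75, -13.8671875) = 3307.037353515625

3307.037353515625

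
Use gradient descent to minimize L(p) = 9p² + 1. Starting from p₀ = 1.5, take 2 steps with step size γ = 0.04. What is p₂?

0.1176

L′(p) = 18p
Step 1: L′(1.5) = 27; p₁ = 1.5 − 0.04·27 = 0.42
Step 2: L′(0.42) = 7.56; p₂ = 0.42 − 0.04·7.56 = 0.1176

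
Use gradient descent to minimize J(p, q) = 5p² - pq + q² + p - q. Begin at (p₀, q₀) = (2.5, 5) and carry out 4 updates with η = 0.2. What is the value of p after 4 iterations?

∇J = (10p - q + 1, -p + 2q - 1)
Step 1: at (2.5, 5), ∇J = (21, 6.5) → (2.5, 5) − 0.2·(21, 6.5) = (-1.7, 3.7)
Step 2: at (-1.7, 3.7), ∇J = (-19.7, 8.1) → (-1.7, 3.7) − 0.2·(-19.7, 8.1) = (2.24, 2.08)
Step 3: at (2.24, 2.08), ∇J = (21.32, 0.92) → (2.24, 2.08) − 0.2·(21.32, 0.92) = (-2.024, 1.896)
Step 4: at (-2.024, 1.896), ∇J = (-21.136, 4.816) → (-2.024, 1.896) − 0.2·(-21.136, 4.816) = (2.2032, 0.9328)
p = 2.2032

2.2032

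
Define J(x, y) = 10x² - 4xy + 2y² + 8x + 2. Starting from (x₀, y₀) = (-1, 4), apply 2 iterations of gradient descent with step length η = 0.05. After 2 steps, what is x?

0.2

∇J = (20x - 4y + 8, -4x + 4y)
Step 1: at (-1, 4), ∇J = (-28, 20) → (-1, 4) − 0.05·(-28, 20) = (0.4, 3)
Step 2: at (0.4, 3), ∇J = (4, 10.4) → (0.4, 3) − 0.05·(4, 10.4) = (0.2, 2.48)
x = 0.2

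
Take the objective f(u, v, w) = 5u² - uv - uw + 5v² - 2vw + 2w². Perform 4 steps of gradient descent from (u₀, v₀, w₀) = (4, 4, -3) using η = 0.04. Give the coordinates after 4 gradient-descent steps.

(0.516736, 0.39657472, -0.77611776)

∇f = (10u - v - w, -u + 10v - 2w, -u - 2v + 4w)
(u₁, v₁, w₁) = (4, 4, -3) − 0.04·(39, 42, -24) = (2.44, 2.32, -2.04)
(u₂, v₂, w₂) = (2.44, 2.32, -2.04) − 0.04·(24.12, 24.84, -15.24) = (1.4752, 1.3264, -1.4304)
(u₃, v₃, w₃) = (1.4752, 1.3264, -1.4304) − 0.04·(14.856, 14.6496, -9.8496) = (0.88096, 0.740416, -1.036416)
(u₄, v₄, w₄) = (0.88096, 0.740416, -1.036416) − 0.04·(9.1056, 8.596032, -6.507456) = (0.516736, 0.39657472, -0.77611776)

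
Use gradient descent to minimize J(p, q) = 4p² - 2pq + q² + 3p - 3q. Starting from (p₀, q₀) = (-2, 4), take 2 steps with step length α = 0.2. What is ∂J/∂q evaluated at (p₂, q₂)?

∇J = (8p - 2q + 3, -2p + 2q - 3)
(p₁, q₁) = (-2, 4) − 0.2·(-21, 9) = (2.2, 2.2)
(p₂, q₂) = (2.2, 2.2) − 0.2·(16.2, -3) = (-1.04, 2.8)
∂J/∂q at (-1.04, 2.8) = 4.68

4.68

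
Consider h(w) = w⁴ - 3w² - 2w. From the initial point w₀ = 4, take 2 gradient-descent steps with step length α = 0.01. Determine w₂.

h′(w) = 4w³ - 6w - 2
Step 1: h′(4) = 230; w₁ = 4 − 0.01·230 = 1.7
Step 2: h′(1.7) = 7.452; w₂ = 1.7 − 0.01·7.452 = 1.62548

1.62548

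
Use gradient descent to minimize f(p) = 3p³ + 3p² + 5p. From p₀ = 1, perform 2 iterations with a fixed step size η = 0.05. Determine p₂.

-0.25

f′(p) = 9p² + 6p + 5
p₁ = 1 − 0.05·20 = 0
p₂ = 0 − 0.05·5 = -0.25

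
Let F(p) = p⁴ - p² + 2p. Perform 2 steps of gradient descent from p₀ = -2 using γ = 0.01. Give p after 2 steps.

-1.58407904

F′(p) = 4p³ - 2p + 2
p₁ = -2 − 0.01·(-26) = -1.74
p₂ = -1.74 − 0.01·(-15.592096) = -1.58407904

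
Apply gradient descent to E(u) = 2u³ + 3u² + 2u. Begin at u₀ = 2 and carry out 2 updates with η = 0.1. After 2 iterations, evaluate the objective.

E′(u) = 6u² + 6u + 2
u₁ = 2 − 0.1·38 = -1.8
u₂ = -1.8 − 0.1·10.64 = -2.864
E(-2.864) = -28.104409088

-28.104409088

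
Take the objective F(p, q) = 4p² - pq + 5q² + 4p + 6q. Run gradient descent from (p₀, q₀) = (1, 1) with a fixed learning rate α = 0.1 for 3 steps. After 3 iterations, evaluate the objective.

-3.13594

∇F = (8p - q + 4, -p + 10q + 6)
(p₁, q₁) = (1, 1) − 0.1·(11, 15) = (-0.1, -0.5)
(p₂, q₂) = (-0.1, -0.5) − 0.1·(3.7, 1.1) = (-0.47, -0.61)
(p₃, q₃) = (-0.47, -0.61) − 0.1·(0.85, 0.37) = (-0.555, -0.647)
F(-0.555, -0.647) = -3.13594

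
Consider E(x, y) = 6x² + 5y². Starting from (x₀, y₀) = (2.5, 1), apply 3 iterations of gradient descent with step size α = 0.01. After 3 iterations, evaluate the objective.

20.0723582544

∇E = (12x, 10y)
Step 1: at (2.5, 1), ∇E = (30, 10) → (2.5, 1) − 0.01·(30, 10) = (2.2, 0.9)
Step 2: at (2.2, 0.9), ∇E = (26.4, 9) → (2.2, 0.9) − 0.01·(26.4, 9) = (1.936, 0.81)
Step 3: at (1.936, 0.81), ∇E = (23.232, 8.1) → (1.936, 0.81) − 0.01·(23.232, 8.1) = (1.70368, 0.729)
E(1.70368, 0.729) = 20.0723582544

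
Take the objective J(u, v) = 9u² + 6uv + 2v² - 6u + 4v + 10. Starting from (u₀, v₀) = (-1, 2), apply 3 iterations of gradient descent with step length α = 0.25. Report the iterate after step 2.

(-6.25, -4)

∇J = (18u + 6v - 6, 6u + 4v + 4)
(u₁, v₁) = (-1, 2) − 0.25·(-12, 6) = (2, 0.5)
(u₂, v₂) = (2, 0.5) − 0.25·(33, 18) = (-6.25, -4)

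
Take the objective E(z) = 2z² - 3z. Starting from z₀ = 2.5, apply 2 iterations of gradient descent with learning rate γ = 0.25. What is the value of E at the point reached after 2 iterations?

-1.125

E′(z) = 4z - 3
z₁ = 2.5 − 0.25·7 = 0.75
z₂ = 0.75 − 0.25·0 = 0.75
E(0.75) = -1.125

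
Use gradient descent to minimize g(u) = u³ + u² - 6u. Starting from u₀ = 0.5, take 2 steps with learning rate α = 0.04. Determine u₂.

0.802532

g′(u) = 3u² + 2u - 6
u₁ = 0.5 − 0.04·(-4.25) = 0.67
u₂ = 0.67 − 0.04·(-3.3133) = 0.802532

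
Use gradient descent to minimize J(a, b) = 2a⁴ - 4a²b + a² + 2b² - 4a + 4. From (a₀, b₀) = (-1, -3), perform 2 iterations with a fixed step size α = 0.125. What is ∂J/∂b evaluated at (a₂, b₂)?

∇J = (8a³ - 8ab + 2a - 4, -4a² + 4b)
Step 1: at (-1, -3), ∇J = (-38, -16) → (-1, -3) − 0.125·(-38, -16) = (3.75, -1)
Step 2: at (3.75, -1), ∇J = (455.375, -60.25) → (3.75, -1) − 0.125·(455.375, -60.25) = (-53.171875, 6.53125)
∂J/∂b at (-53.171875, 6.53125) = -11282.8681640625

-11282.8681640625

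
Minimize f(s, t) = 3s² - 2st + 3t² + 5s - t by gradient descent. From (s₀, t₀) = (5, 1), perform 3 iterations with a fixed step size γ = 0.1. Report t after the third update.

0.612

∇f = (6s - 2t + 5, -2s + 6t - 1)
Step 1: at (5, 1), ∇f = (33, -5) → (5, 1) − 0.1·(33, -5) = (1.7, 1.5)
Step 2: at (1.7, 1.5), ∇f = (12.2, 4.6) → (1.7, 1.5) − 0.1·(12.2, 4.6) = (0.48, 1.04)
Step 3: at (0.48, 1.04), ∇f = (5.8, 4.28) → (0.48, 1.04) − 0.1·(5.8, 4.28) = (-0.1, 0.612)
t = 0.612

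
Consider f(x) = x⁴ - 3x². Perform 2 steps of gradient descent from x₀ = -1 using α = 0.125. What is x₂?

-1.2109375

f′(x) = 4x³ - 6x
Step 1: f′(-1) = 2; x₁ = -1 − 0.125·2 = -1.25
Step 2: f′(-1.25) = -0.3125; x₂ = -1.25 − 0.125·(-0.3125) = -1.2109375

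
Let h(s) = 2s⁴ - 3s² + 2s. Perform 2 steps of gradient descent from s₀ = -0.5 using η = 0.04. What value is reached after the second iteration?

h′(s) = 8s³ - 6s + 2
s₁ = -0.5 − 0.04·4 = -0.66
s₂ = -0.66 − 0.04·3.660032 = -0.80640128

-0.80640128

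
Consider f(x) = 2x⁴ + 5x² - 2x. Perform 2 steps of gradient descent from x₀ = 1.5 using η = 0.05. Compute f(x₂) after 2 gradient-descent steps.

f′(x) = 8x³ + 10x - 2
x₁ = 1.5 − 0.05·40 = -0.5
x₂ = -0.5 − 0.05·(-8) = -0.1
f(-0.1) = 0.2502

0.2502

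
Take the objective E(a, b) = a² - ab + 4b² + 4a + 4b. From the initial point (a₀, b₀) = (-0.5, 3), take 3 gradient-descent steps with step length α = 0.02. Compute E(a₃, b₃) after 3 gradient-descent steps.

14.7690838976

∇E = (2a - b + 4, -a + 8b + 4)
Step 1: at (-0.5, 3), ∇E = (0, 28.5) → (-0.5, 3) − 0.02·(0, 28.5) = (-0.5, 2.43)
Step 2: at (-0.5, 2.43), ∇E = (0.57, 23.94) → (-0.5, 2.43) − 0.02·(0.57, 23.94) = (-0.5114, 1.9512)
Step 3: at (-0.5114, 1.9512), ∇E = (1.026, 20.121) → (-0.5114, 1.9512) − 0.02·(1.026, 20.121) = (-0.53192, 1.54878)
E(-0.53192, 1.54878) = 14.7690838976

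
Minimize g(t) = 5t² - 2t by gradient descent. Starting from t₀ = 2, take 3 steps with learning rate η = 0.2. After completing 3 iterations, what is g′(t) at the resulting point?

-18

g′(t) = 10t - 2
Step 1: g′(2) = 18; t₁ = 2 − 0.2·18 = -1.6
Step 2: g′(-1.6) = -18; t₂ = -1.6 − 0.2·(-18) = 2
Step 3: g′(2) = 18; t₃ = 2 − 0.2·18 = -1.6
g′(t) at (-1.6) = -18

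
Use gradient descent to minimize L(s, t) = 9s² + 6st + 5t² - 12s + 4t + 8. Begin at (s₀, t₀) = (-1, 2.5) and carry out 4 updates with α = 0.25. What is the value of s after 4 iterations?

∇L = (18s + 6t - 12, 6s + 10t + 4)
(s₁, t₁) = (-1, 2.5) − 0.25·(-15, 23) = (2.75, -3.25)
(s₂, t₂) = (2.75, -3.25) − 0.25·(18, -12) = (-1.75, -0.25)
(s₃, t₃) = (-1.75, -0.25) − 0.25·(-45, -9) = (9.5, 2)
(s₄, t₄) = (9.5, 2) − 0.25·(171, 81) = (-33.25, -18.25)
s = -33.25

-33.25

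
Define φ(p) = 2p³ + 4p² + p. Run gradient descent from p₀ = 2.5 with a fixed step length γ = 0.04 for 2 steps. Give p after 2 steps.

φ′(p) = 6p² + 8p + 1
Step 1: φ′(2.5) = 58.5; p₁ = 2.5 − 0.04·58.5 = 0.16
Step 2: φ′(0.16) = 2.4336; p₂ = 0.16 − 0.04·2.4336 = 0.062656

0.062656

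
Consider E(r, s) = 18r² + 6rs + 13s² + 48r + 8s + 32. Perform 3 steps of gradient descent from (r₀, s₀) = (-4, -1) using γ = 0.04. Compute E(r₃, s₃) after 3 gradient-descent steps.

∇E = (36r + 6s + 48, 6r + 26s + 8)
(r₁, s₁) = (-4, -1) − 0.04·(-102, -42) = (0.08, 0.68)
(r₂, s₂) = (0.08, 0.68) − 0.04·(54.96, 26.16) = (-2.1184, -0.3664)
(r₃, s₃) = (-2.1184, -0.3664) − 0.04·(-30.4608, -14.2368) = (-0.899968, 0.203072)
E(-0.899968, 0.203072) = 4.444622491648

4.444622491648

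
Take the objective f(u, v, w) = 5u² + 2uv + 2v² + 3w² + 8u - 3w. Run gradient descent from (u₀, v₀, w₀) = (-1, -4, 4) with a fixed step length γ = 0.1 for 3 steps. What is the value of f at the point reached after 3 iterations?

-1.642352

∇f = (10u + 2v + 8, 2u + 4v, 6w - 3)
(u₁, v₁, w₁) = (-1, -4, 4) − 0.1·(-10, -18, 21) = (0, -2.2, 1.9)
(u₂, v₂, w₂) = (0, -2.2, 1.9) − 0.1·(3.6, -8.8, 8.4) = (-0.36, -1.32, 1.06)
(u₃, v₃, w₃) = (-0.36, -1.32, 1.06) − 0.1·(1.76, -6, 3.36) = (-0.536, -0.72, 0.724)
f(-0.536, -0.72, 0.724) = -1.642352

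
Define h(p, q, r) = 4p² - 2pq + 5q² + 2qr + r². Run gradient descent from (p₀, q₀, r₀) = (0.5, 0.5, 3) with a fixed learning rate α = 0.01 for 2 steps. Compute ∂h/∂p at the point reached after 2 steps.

∇h = (8p - 2q, -2p + 10q + 2r, 2q + 2r)
Step 1: at (0.5, 0.5, 3), ∇h = (3, 10, 7) → (0.5, 0.5, 3) − 0.01·(3, 10, 7) = (0.47, 0.4, 2.93)
Step 2: at (0.47, 0.4, 2.93), ∇h = (2.96, 8.92, 6.66) → (0.47, 0.4, 2.93) − 0.01·(2.96, 8.92, 6.66) = (0.4404, 0.3108, 2.8634)
∂h/∂p at (0.4404, 0.3108, 2.8634) = 2.9016

2.9016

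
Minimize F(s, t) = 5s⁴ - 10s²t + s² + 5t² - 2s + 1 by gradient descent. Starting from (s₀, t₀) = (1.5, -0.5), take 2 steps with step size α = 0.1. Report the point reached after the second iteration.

(606.73325, 46.9225)

∇F = (20s³ - 20st + 2s - 2, -10s² + 10t)
(s₁, t₁) = (1.5, -0.5) − 0.1·(83.5, -27.5) = (-6.85, 2.25)
(s₂, t₂) = (-6.85, 2.25) − 0.1·(-6135.8325, -446.725) = (606.73325, 46.9225)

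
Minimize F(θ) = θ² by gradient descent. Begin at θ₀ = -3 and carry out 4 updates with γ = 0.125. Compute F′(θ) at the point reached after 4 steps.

F′(θ) = 2θ
Step 1: F′(-3) = -6; θ₁ = -3 − 0.125·(-6) = -2.25
Step 2: F′(-2.25) = -4.5; θ₂ = -2.25 − 0.125·(-4.5) = -1.6875
Step 3: F′(-1.6875) = -3.375; θ₃ = -1.6875 − 0.125·(-3.375) = -1.265625
Step 4: F′(-1.265625) = -2.53125; θ₄ = -1.265625 − 0.125·(-2.53125) = -0.94921875
F′(θ) at (-0.94921875) = -1.8984375

-1.8984375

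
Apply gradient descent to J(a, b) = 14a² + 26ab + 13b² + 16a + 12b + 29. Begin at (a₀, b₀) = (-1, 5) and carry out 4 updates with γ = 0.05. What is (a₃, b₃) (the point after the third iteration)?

∇J = (28a + 26b + 16, 26a + 26b + 12)
Step 1: at (-1, 5), ∇J = (118, 116) → (-1, 5) − 0.05·(118, 116) = (-6.9, -0.8)
Step 2: at (-6.9, -0.8), ∇J = (-198, -188.2) → (-6.9, -0.8) − 0.05·(-198, -188.2) = (3, 8.61)
Step 3: at (3, 8.61), ∇J = (323.86, 313.86) → (3, 8.61) − 0.05·(323.86, 313.86) = (-13.193, -7.083)

(-13.193, -7.083)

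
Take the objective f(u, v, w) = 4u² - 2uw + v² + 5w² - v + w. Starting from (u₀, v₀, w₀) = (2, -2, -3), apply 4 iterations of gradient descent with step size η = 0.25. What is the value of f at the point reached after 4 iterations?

∇f = (8u - 2w, 2v - 1, -2u + 10w + 1)
(u₁, v₁, w₁) = (2, -2, -3) − 0.25·(22, -5, -33) = (-3.5, -0.75, 5.25)
(u₂, v₂, w₂) = (-3.5, -0.75, 5.25) − 0.25·(-38.5, -2.5, 60.5) = (6.125, -0.125, -9.875)
(u₃, v₃, w₃) = (6.125, -0.125, -9.875) − 0.25·(68.75, -1.25, -110) = (-11.0625, 0.1875, 17.625)
(u₄, v₄, w₄) = (-11.0625, 0.1875, 17.625) − 0.25·(-123.75, -0.625, 199.375) = (19.875, 0.34375, -32.21875)
f(19.875, 0.34375, -32.21875) = 8018.552734375

8018.552734375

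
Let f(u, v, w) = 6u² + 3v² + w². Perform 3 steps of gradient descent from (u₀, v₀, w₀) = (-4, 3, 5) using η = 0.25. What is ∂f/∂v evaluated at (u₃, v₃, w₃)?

∇f = (12u, 6v, 2w)
Step 1: at (-4, 3, 5), ∇f = (-48, 18, 10) → (-4, 3, 5) − 0.25·(-48, 18, 10) = (8, -1.5, 2.5)
Step 2: at (8, -1.5, 2.5), ∇f = (96, -9, 5) → (8, -1.5, 2.5) − 0.25·(96, -9, 5) = (-16, 0.75, 1.25)
Step 3: at (-16, 0.75, 1.25), ∇f = (-192, 4.5, 2.5) → (-16, 0.75, 1.25) − 0.25·(-192, 4.5, 2.5) = (32, -0.375, 0.625)
∂f/∂v at (32, -0.375, 0.625) = -2.25

-2.25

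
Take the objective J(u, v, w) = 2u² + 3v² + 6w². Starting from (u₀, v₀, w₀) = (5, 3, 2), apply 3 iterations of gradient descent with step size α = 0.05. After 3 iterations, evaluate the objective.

∇J = (4u, 6v, 12w)
Step 1: at (5, 3, 2), ∇J = (20, 18, 24) → (5, 3, 2) − 0.05·(20, 18, 24) = (4, 2.1, 0.8)
Step 2: at (4, 2.1, 0.8), ∇J = (16, 12.6, 9.6) → (4, 2.1, 0.8) − 0.05·(16, 12.6, 9.6) = (3.2, 1.47, 0.32)
Step 3: at (3.2, 1.47, 0.32), ∇J = (12.8, 8.82, 3.84) → (3.2, 1.47, 0.32) − 0.05·(12.8, 8.82, 3.84) = (2.56, 1.029, 0.128)
J(2.56, 1.029, 0.128) = 16.382027

16.382027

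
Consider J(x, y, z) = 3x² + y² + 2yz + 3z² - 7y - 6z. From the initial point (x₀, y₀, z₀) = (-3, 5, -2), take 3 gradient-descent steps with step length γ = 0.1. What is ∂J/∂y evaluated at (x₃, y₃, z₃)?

∇J = (6x, 2y + 2z - 7, 2y + 6z - 6)
(x₁, y₁, z₁) = (-3, 5, -2) − 0.1·(-18, -1, -8) = (-1.2, 5.1, -1.2)
(x₂, y₂, z₂) = (-1.2, 5.1, -1.2) − 0.1·(-7.2, 0.8, -3) = (-0.48, 5.02, -0.9)
(x₃, y₃, z₃) = (-0.48, 5.02, -0.9) − 0.1·(-2.88, 1.24, -1.36) = (-0.192, 4.896, -0.764)
∂J/∂y at (-0.192, 4.896, -0.764) = 1.264

1.264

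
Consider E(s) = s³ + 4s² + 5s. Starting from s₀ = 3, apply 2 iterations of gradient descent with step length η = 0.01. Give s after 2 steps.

E′(s) = 3s² + 8s + 5
s₁ = 3 − 0.01·56 = 2.44
s₂ = 2.44 − 0.01·42.3808 = 2.016192

2.016192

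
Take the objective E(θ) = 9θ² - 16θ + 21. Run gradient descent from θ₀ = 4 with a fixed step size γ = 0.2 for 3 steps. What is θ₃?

E′(θ) = 18θ - 16
θ₁ = 4 − 0.2·56 = -7.2
θ₂ = -7.2 − 0.2·(-145.6) = 21.92
θ₃ = 21.92 − 0.2·378.56 = -53.792

-53.792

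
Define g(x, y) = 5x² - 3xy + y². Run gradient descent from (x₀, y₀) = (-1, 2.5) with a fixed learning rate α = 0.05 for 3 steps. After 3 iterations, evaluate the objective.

1.69103551953125

∇g = (10x - 3y, -3x + 2y)
Step 1: at (-1, 2.5), ∇g = (-17.5, 8) → (-1, 2.5) − 0.05·(-17.5, 8) = (-0.125, 2.1)
Step 2: at (-0.125, 2.1), ∇g = (-7.55, 4.575) → (-0.125, 2.1) − 0.05·(-7.55, 4.575) = (0.2525, 1.87125)
Step 3: at (0.2525, 1.87125), ∇g = (-3.08875, 2.985) → (0.2525, 1.87125) − 0.05·(-3.08875, 2.985) = (0.4069375, 1.722)
g(0.4069375, 1.722) = 1.69103551953125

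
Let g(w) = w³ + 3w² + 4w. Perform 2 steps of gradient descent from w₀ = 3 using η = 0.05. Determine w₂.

0.139625

g′(w) = 3w² + 6w + 4
Step 1: g′(3) = 49; w₁ = 3 − 0.05·49 = 0.55
Step 2: g′(0.55) = 8.2075; w₂ = 0.55 − 0.05·8.2075 = 0.139625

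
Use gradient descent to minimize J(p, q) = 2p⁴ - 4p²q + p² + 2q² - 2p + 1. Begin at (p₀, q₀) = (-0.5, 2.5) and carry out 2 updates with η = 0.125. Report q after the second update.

1.46875

∇J = (8p³ - 8pq + 2p - 2, -4p² + 4q)
(p₁, q₁) = (-0.5, 2.5) − 0.125·(6, 9) = (-1.25, 1.375)
(p₂, q₂) = (-1.25, 1.375) − 0.125·(-6.375, -0.75) = (-0.453125, 1.46875)
q = 1.46875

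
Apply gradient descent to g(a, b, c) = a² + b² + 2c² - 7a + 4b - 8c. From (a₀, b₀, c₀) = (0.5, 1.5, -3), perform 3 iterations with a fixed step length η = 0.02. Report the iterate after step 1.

∇g = (2a - 7, 2b + 4, 4c - 8)
Step 1: at (0.5, 1.5, -3), ∇g = (-6, 7, -20) → (0.5, 1.5, -3) − 0.02·(-6, 7, -20) = (0.62, 1.36, -2.6)

(0.62, 1.36, -2.6)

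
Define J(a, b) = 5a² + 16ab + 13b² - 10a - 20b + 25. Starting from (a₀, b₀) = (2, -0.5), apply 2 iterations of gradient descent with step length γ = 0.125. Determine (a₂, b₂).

(1.5625, -0.15625)

∇J = (10a + 16b - 10, 16a + 26b - 20)
(a₁, b₁) = (2, -0.5) − 0.125·(2, -1) = (1.75, -0.375)
(a₂, b₂) = (1.75, -0.375) − 0.125·(1.5, -1.75) = (1.5625, -0.15625)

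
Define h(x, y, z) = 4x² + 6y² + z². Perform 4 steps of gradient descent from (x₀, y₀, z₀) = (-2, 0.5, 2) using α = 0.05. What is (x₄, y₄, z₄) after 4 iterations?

∇h = (8x, 12y, 2z)
(x₁, y₁, z₁) = (-2, 0.5, 2) − 0.05·(-16, 6, 4) = (-1.2, 0.2, 1.8)
(x₂, y₂, z₂) = (-1.2, 0.2, 1.8) − 0.05·(-9.6, 2.4, 3.6) = (-0.72, 0.08, 1.62)
(x₃, y₃, z₃) = (-0.72, 0.08, 1.62) − 0.05·(-5.76, 0.96, 3.24) = (-0.432, 0.032, 1.458)
(x₄, y₄, z₄) = (-0.432, 0.032, 1.458) − 0.05·(-3.456, 0.384, 2.916) = (-0.2592, 0.0128, 1.3122)

(-0.2592, 0.0128, 1.3122)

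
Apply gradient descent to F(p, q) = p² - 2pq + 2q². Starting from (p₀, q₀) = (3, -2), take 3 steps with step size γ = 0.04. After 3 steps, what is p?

2.014528

∇F = (2p - 2q, -2p + 4q)
(p₁, q₁) = (3, -2) − 0.04·(10, -14) = (2.6, -1.44)
(p₂, q₂) = (2.6, -1.44) − 0.04·(8.08, -10.96) = (2.2768, -1.0016)
(p₃, q₃) = (2.2768, -1.0016) − 0.04·(6.5568, -8.56) = (2.014528, -0.6592)
p = 2.014528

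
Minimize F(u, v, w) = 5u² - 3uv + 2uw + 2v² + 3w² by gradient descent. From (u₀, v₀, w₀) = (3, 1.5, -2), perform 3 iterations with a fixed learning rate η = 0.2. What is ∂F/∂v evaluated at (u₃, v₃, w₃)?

16.728

∇F = (10u - 3v + 2w, -3u + 4v, 2u + 6w)
(u₁, v₁, w₁) = (3, 1.5, -2) − 0.2·(21.5, -3, -6) = (-1.3, 2.1, -0.8)
(u₂, v₂, w₂) = (-1.3, 2.1, -0.8) − 0.2·(-20.9, 12.3, -7.4) = (2.88, -0.36, 0.68)
(u₃, v₃, w₃) = (2.88, -0.36, 0.68) − 0.2·(31.24, -10.08, 9.84) = (-3.368, 1.656, -1.288)
∂F/∂v at (-3.368, 1.656, -1.288) = 16.728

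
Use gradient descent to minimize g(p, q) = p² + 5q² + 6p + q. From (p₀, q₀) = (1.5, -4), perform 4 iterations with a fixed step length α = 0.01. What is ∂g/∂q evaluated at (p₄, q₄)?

∇g = (2p + 6, 10q + 1)
Step 1: at (1.5, -4), ∇g = (9, -39) → (1.5, -4) − 0.01·(9, -39) = (1.41, -3.61)
Step 2: at (1.41, -3.61), ∇g = (8.82, -35.1) → (1.41, -3.61) − 0.01·(8.82, -35.1) = (1.3218, -3.259)
Step 3: at (1.3218, -3.259), ∇g = (8.6436, -31.59) → (1.3218, -3.259) − 0.01·(8.6436, -31.59) = (1.235364, -2.9431)
Step 4: at (1.235364, -2.9431), ∇g = (8.470728, -28.431) → (1.235364, -2.9431) − 0.01·(8.470728, -28.431) = (1.15065672, -2.65879)
∂g/∂q at (1.15065672, -2.65879) = -25.5879

-25.5879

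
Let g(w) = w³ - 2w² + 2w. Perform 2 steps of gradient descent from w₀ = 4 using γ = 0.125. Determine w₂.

-0.6484375

g′(w) = 3w² - 4w + 2
w₁ = 4 − 0.125·34 = -0.25
w₂ = -0.25 − 0.125·3.1875 = -0.6484375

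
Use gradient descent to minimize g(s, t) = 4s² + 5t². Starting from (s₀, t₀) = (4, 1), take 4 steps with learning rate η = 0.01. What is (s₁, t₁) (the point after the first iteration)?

(3.68, 0.9)

∇g = (8s, 10t)
(s₁, t₁) = (4, 1) − 0.01·(32, 10) = (3.68, 0.9)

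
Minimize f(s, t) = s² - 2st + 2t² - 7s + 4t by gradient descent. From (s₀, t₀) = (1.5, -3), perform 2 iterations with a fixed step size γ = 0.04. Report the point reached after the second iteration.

(1.3816, -2.1968)

∇f = (2s - 2t - 7, -2s + 4t + 4)
(s₁, t₁) = (1.5, -3) − 0.04·(2, -11) = (1.42, -2.56)
(s₂, t₂) = (1.42, -2.56) − 0.04·(0.96, -9.08) = (1.3816, -2.1968)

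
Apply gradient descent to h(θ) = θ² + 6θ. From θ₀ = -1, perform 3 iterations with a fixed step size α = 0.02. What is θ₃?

h′(θ) = 2θ + 6
θ₁ = -1 − 0.02·4 = -1.08
θ₂ = -1.08 − 0.02·3.84 = -1.1568
θ₃ = -1.1568 − 0.02·3.6864 = -1.230528

-1.230528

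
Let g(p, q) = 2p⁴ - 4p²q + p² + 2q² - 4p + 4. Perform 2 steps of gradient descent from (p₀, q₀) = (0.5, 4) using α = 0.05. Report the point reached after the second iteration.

(2.1824, 2.992)

∇g = (8p³ - 8pq + 2p - 4, -4p² + 4q)
Step 1: at (0.5, 4), ∇g = (-18, 15) → (0.5, 4) − 0.05·(-18, 15) = (1.4, 3.25)
Step 2: at (1.4, 3.25), ∇g = (-15.648, 5.16) → (1.4, 3.25) − 0.05·(-15.648, 5.16) = (2.1824, 2.992)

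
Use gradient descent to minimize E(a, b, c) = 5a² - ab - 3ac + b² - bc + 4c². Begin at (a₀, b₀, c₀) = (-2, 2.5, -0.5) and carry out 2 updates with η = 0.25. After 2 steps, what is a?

∇E = (10a - b - 3c, -a + 2b - c, -3a - b + 8c)
Step 1: at (-2, 2.5, -0.5), ∇E = (-21, 7.5, -0.5) → (-2, 2.5, -0.5) − 0.25·(-21, 7.5, -0.5) = (3.25, 0.625, -0.375)
Step 2: at (3.25, 0.625, -0.375), ∇E = (33, -1.625, -13.375) → (3.25, 0.625, -0.375) − 0.25·(33, -1.625, -13.375) = (-5, 1.03125, 2.96875)
a = -5

-5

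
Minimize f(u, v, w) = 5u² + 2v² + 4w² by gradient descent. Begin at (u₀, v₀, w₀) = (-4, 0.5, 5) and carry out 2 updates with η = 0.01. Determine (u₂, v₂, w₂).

(-3.24, 0.4608, 4.232)

∇f = (10u, 4v, 8w)
Step 1: at (-4, 0.5, 5), ∇f = (-40, 2, 40) → (-4, 0.5, 5) − 0.01·(-40, 2, 40) = (-3.6, 0.48, 4.6)
Step 2: at (-3.6, 0.48, 4.6), ∇f = (-36, 1.92, 36.8) → (-3.6, 0.48, 4.6) − 0.01·(-36, 1.92, 36.8) = (-3.24, 0.4608, 4.232)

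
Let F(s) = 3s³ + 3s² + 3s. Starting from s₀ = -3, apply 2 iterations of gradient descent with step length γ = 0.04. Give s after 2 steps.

-15.857856

F′(s) = 9s² + 6s + 3
Step 1: F′(-3) = 66; s₁ = -3 − 0.04·66 = -5.64
Step 2: F′(-5.64) = 255.4464; s₂ = -5.64 − 0.04·255.4464 = -15.857856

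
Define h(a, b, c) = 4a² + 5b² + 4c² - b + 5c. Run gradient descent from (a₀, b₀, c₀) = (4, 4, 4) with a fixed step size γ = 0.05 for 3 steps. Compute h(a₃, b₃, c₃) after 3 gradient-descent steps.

∇h = (8a, 10b - 1, 8c + 5)
Step 1: at (4, 4, 4), ∇h = (32, 39, 37) → (4, 4, 4) − 0.05·(32, 39, 37) = (2.4, 2.05, 2.15)
Step 2: at (2.4, 2.05, 2.15), ∇h = (19.2, 19.5, 22.2) → (2.4, 2.05, 2.15) − 0.05·(19.2, 19.5, 22.2) = (1.44, 1.075, 1.04)
Step 3: at (1.44, 1.075, 1.04), ∇h = (11.52, 9.75, 13.32) → (1.44, 1.075, 1.04) − 0.05·(11.52, 9.75, 13.32) = (0.864, 0.5875, 0.374)
h(0.864, 0.5875, 0.374) = 6.55376925

6.55376925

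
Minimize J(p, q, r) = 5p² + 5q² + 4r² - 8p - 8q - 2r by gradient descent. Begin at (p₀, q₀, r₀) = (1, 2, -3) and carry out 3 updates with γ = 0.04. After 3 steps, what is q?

1.0592

∇J = (10p - 8, 10q - 8, 8r - 2)
Step 1: at (1, 2, -3), ∇J = (2, 12, -26) → (1, 2, -3) − 0.04·(2, 12, -26) = (0.92, 1.52, -1.96)
Step 2: at (0.92, 1.52, -1.96), ∇J = (1.2, 7.2, -17.68) → (0.92, 1.52, -1.96) − 0.04·(1.2, 7.2, -17.68) = (0.872, 1.232, -1.2528)
Step 3: at (0.872, 1.232, -1.2528), ∇J = (0.72, 4.32, -12.0224) → (0.872, 1.232, -1.2528) − 0.04·(0.72, 4.32, -12.0224) = (0.8432, 1.0592, -0.771904)
q = 1.0592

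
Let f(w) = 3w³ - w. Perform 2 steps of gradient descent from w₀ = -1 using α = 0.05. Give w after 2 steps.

-2.232

f′(w) = 9w² - 1
Step 1: f′(-1) = 8; w₁ = -1 − 0.05·8 = -1.4
Step 2: f′(-1.4) = 16.64; w₂ = -1.4 − 0.05·16.64 = -2.232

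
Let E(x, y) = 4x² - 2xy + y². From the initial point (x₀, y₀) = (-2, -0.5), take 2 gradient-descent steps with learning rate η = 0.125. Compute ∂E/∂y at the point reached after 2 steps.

-0.9375

∇E = (8x - 2y, -2x + 2y)
(x₁, y₁) = (-2, -0.5) − 0.125·(-15, 3) = (-0.125, -0.875)
(x₂, y₂) = (-0.125, -0.875) − 0.125·(0.75, -1.5) = (-0.21875, -0.6875)
∂E/∂y at (-0.21875, -0.6875) = -0.9375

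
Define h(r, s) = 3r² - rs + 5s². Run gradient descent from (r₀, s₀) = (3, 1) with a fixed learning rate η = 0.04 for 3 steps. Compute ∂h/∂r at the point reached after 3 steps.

7.910912

∇h = (6r - s, -r + 10s)
(r₁, s₁) = (3, 1) − 0.04·(17, 7) = (2.32, 0.72)
(r₂, s₂) = (2.32, 0.72) − 0.04·(13.2, 4.88) = (1.792, 0.5248)
(r₃, s₃) = (1.792, 0.5248) − 0.04·(10.2272, 3.456) = (1.382912, 0.38656)
∂h/∂r at (1.382912, 0.38656) = 7.910912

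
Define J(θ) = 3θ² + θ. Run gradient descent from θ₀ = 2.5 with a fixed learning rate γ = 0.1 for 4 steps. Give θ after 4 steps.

-0.0984

J′(θ) = 6θ + 1
Step 1: J′(2.5) = 16; θ₁ = 2.5 − 0.1·16 = 0.9
Step 2: J′(0.9) = 6.4; θ₂ = 0.9 − 0.1·6.4 = 0.26
Step 3: J′(0.26) = 2.56; θ₃ = 0.26 − 0.1·2.56 = 0.004
Step 4: J′(0.004) = 1.024; θ₄ = 0.004 − 0.1·1.024 = -0.0984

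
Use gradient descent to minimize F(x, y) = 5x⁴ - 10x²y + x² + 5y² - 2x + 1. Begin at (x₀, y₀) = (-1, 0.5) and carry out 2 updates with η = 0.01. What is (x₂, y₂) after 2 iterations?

(-0.7901888, 0.56896)

∇F = (20x³ - 20xy + 2x - 2, -10x² + 10y)
Step 1: at (-1, 0.5), ∇F = (-14, -5) → (-1, 0.5) − 0.01·(-14, -5) = (-0.86, 0.55)
Step 2: at (-0.86, 0.55), ∇F = (-6.98112, -1.896) → (-0.86, 0.55) − 0.01·(-6.98112, -1.896) = (-0.7901888, 0.56896)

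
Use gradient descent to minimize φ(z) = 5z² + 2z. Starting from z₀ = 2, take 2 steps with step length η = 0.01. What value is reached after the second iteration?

1.582

φ′(z) = 10z + 2
z₁ = 2 − 0.01·22 = 1.78
z₂ = 1.78 − 0.01·19.8 = 1.582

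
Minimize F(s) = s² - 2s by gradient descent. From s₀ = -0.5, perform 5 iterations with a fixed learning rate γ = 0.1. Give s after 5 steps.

0.50848

F′(s) = 2s - 2
s₁ = -0.5 − 0.1·(-3) = -0.2
s₂ = -0.2 − 0.1·(-2.4) = 0.04
s₃ = 0.04 − 0.1·(-1.92) = 0.232
s₄ = 0.232 − 0.1·(-1.536) = 0.3856
s₅ = 0.3856 − 0.1·(-1.2288) = 0.50848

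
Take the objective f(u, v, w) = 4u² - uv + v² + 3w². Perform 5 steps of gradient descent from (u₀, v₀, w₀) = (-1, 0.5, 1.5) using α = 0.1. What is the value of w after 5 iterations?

∇f = (8u - v, -u + 2v, 6w)
Step 1: at (-1, 0.5, 1.5), ∇f = (-8.5, 2, 9) → (-1, 0.5, 1.5) − 0.1·(-8.5, 2, 9) = (-0.15, 0.3, 0.6)
Step 2: at (-0.15, 0.3, 0.6), ∇f = (-1.5, 0.75, 3.6) → (-0.15, 0.3, 0.6) − 0.1·(-1.5, 0.75, 3.6) = (0, 0.225, 0.24)
Step 3: at (0, 0.225, 0.24), ∇f = (-0.225, 0.45, 1.44) → (0, 0.225, 0.24) − 0.1·(-0.225, 0.45, 1.44) = (0.0225, 0.18, 0.096)
Step 4: at (0.0225, 0.18, 0.096), ∇f = (0, 0.3375, 0.576) → (0.0225, 0.18, 0.096) − 0.1·(0, 0.3375, 0.576) = (0.0225, 0.14625, 0.0384)
Step 5: at (0.0225, 0.14625, 0.0384), ∇f = (0.03375, 0.27, 0.2304) → (0.0225, 0.14625, 0.0384) − 0.1·(0.03375, 0.27, 0.2304) = (0.019125, 0.11925, 0.01536)
w = 0.01536

0.01536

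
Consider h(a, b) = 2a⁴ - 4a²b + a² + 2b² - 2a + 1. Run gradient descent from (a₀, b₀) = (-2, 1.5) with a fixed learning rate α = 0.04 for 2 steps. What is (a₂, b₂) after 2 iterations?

∇h = (8a³ - 8ab + 2a - 2, -4a² + 4b)
Step 1: at (-2, 1.5), ∇h = (-46, -10) → (-2, 1.5) − 0.04·(-46, -10) = (-0.16, 1.9)
Step 2: at (-0.16, 1.9), ∇h = (0.079232, 7.4976) → (-0.16, 1.9) − 0.04·(0.079232, 7.4976) = (-0.16316928, 1.600096)

(-0.16316928, 1.600096)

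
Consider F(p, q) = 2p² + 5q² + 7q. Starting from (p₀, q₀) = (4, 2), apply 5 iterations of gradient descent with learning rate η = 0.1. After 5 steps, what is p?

∇F = (4p, 10q + 7)
Step 1: at (4, 2), ∇F = (16, 27) → (4, 2) − 0.1·(16, 27) = (2.4, -0.7)
Step 2: at (2.4, -0.7), ∇F = (9.6, 0) → (2.4, -0.7) − 0.1·(9.6, 0) = (1.44, -0.7)
Step 3: at (1.44, -0.7), ∇F = (5.76, 0) → (1.44, -0.7) − 0.1·(5.76, 0) = (0.864, -0.7)
Step 4: at (0.864, -0.7), ∇F = (3.456, 0) → (0.864, -0.7) − 0.1·(3.456, 0) = (0.5184, -0.7)
Step 5: at (0.5184, -0.7), ∇F = (2.0736, 0) → (0.5184, -0.7) − 0.1·(2.0736, 0) = (0.31104, -0.7)
p = 0.31104

0.31104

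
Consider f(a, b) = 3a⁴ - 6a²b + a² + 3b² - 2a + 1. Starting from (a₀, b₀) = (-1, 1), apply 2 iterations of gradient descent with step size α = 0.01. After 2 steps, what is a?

∇f = (12a³ - 12ab + 2a - 2, -6a² + 6b)
Step 1: at (-1, 1), ∇f = (-4, 0) → (-1, 1) − 0.01·(-4, 0) = (-0.96, 1)
Step 2: at (-0.96, 1), ∇f = (-3.016832, 0.4704) → (-0.96, 1) − 0.01·(-3.016832, 0.4704) = (-0.92983168, 0.995296)
a = -0.92983168

-0.92983168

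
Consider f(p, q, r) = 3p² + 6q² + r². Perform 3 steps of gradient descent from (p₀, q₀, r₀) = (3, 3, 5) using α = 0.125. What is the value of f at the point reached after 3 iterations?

∇f = (6p, 12q, 2r)
(p₁, q₁, r₁) = (3, 3, 5) − 0.125·(18, 36, 10) = (0.75, -1.5, 3.75)
(p₂, q₂, r₂) = (0.75, -1.5, 3.75) − 0.125·(4.5, -18, 7.5) = (0.1875, 0.75, 2.8125)
(p₃, q₃, r₃) = (0.1875, 0.75, 2.8125) − 0.125·(1.125, 9, 5.625) = (0.046875, -0.375, 2.109375)
f(0.046875, -0.375, 2.109375) = 5.2998046875

5.2998046875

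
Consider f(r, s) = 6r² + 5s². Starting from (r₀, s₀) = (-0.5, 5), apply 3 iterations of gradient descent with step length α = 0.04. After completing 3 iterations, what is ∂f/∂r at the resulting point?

∇f = (12r, 10s)
Step 1: at (-0.5, 5), ∇f = (-6, 50) → (-0.5, 5) − 0.04·(-6, 50) = (-0.26, 3)
Step 2: at (-0.26, 3), ∇f = (-3.12, 30) → (-0.26, 3) − 0.04·(-3.12, 30) = (-0.1352, 1.8)
Step 3: at (-0.1352, 1.8), ∇f = (-1.6224, 18) → (-0.1352, 1.8) − 0.04·(-1.6224, 18) = (-0.070304, 1.08)
∂f/∂r at (-0.070304, 1.08) = -0.843648

-0.843648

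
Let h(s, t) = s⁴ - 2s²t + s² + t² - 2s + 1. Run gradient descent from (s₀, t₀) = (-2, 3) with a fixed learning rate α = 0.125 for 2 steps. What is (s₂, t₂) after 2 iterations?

∇h = (4s³ - 4st + 2s - 2, -2s² + 2t)
Step 1: at (-2, 3), ∇h = (-14, -2) → (-2, 3) − 0.125·(-14, -2) = (-0.25, 3.25)
Step 2: at (-0.25, 3.25), ∇h = (0.6875, 6.375) → (-0.25, 3.25) − 0.125·(0.6875, 6.375) = (-0.3359375, 2.453125)

(-0.3359375, 2.453125)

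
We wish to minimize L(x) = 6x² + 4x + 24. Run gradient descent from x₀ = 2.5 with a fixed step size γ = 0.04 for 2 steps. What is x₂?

L′(x) = 12x + 4
x₁ = 2.5 − 0.04·34 = 1.14
x₂ = 1.14 − 0.04·17.68 = 0.4328

0.4328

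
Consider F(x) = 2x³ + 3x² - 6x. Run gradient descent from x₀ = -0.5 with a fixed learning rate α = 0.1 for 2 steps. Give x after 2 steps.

F′(x) = 6x² + 6x - 6
x₁ = -0.5 − 0.1·(-7.5) = 0.25
x₂ = 0.25 − 0.1·(-4.125) = 0.6625

0.6625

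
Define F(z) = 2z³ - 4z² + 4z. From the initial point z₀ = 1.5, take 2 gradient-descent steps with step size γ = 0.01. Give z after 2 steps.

F′(z) = 6z² - 8z + 4
Step 1: F′(1.5) = 5.5; z₁ = 1.5 − 0.01·5.5 = 1.445
Step 2: F′(1.445) = 4.96815; z₂ = 1.445 − 0.01·4.96815 = 1.3953185

1.3953185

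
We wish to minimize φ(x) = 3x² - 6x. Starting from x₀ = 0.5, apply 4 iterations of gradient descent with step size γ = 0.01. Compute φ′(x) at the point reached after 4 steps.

-2.34224688

φ′(x) = 6x - 6
x₁ = 0.5 − 0.01·(-3) = 0.53
x₂ = 0.53 − 0.01·(-2.82) = 0.5582
x₃ = 0.5582 − 0.01·(-2.6508) = 0.584708
x₄ = 0.584708 − 0.01·(-2.491752) = 0.60962552
φ′(x) at (0.60962552) = -2.34224688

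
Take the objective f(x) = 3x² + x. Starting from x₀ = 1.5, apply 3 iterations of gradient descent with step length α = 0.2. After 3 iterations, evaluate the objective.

-0.0828

f′(x) = 6x + 1
x₁ = 1.5 − 0.2·10 = -0.5
x₂ = -0.5 − 0.2·(-2) = -0.1
x₃ = -0.1 − 0.2·0.4 = -0.18
f(-0.18) = -0.0828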